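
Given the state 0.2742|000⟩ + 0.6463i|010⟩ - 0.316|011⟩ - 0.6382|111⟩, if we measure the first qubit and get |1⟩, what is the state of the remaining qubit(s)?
-|11⟩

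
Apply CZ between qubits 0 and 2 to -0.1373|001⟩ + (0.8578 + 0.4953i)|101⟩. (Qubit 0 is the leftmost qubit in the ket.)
-0.1373|001⟩ + (-0.8578 - 0.4953i)|101⟩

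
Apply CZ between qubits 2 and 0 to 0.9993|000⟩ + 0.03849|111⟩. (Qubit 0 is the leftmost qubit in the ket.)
0.9993|000⟩ - 0.03849|111⟩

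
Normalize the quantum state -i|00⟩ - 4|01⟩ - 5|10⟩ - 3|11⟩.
-0.14i|00⟩ - 0.5601|01⟩ - 0.7001|10⟩ - 0.4201|11⟩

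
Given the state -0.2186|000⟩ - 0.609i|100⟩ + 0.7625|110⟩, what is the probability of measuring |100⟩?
0.3709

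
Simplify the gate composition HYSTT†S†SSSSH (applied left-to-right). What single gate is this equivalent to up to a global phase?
Y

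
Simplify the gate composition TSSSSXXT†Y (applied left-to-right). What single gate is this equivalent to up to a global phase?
Y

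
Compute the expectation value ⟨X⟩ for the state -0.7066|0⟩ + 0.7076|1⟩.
-1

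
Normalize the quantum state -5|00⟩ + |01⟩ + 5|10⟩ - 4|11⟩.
-0.6108|00⟩ + 0.1222|01⟩ + 0.6108|10⟩ - 0.4887|11⟩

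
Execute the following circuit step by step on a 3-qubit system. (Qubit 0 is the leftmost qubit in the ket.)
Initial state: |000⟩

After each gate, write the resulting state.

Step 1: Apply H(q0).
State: 1/√2|000⟩ + 1/√2|100⟩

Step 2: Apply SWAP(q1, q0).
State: 1/√2|000⟩ + 1/√2|010⟩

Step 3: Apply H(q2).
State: 1/2|000⟩ + 1/2|001⟩ + 1/2|010⟩ + 1/2|011⟩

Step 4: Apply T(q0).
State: 1/2|000⟩ + 1/2|001⟩ + 1/2|010⟩ + 1/2|011⟩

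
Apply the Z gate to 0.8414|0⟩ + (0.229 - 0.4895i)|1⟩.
0.8414|0⟩ + (-0.229 + 0.4895i)|1⟩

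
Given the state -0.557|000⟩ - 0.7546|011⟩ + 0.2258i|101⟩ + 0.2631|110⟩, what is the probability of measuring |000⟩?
0.3102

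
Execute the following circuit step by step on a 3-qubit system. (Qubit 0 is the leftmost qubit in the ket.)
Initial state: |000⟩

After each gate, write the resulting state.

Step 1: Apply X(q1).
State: |010⟩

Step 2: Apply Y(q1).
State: -i|000⟩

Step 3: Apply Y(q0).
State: |100⟩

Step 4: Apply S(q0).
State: i|100⟩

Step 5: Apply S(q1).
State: i|100⟩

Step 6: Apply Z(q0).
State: -i|100⟩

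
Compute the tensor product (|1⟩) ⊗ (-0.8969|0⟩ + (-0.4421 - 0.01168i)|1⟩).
-0.8969|10⟩ + (-0.4421 - 0.01168i)|11⟩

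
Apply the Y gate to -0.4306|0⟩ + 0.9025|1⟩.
-0.9025i|0⟩ - 0.4306i|1⟩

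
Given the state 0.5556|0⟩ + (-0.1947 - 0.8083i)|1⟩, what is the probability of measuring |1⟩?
0.6913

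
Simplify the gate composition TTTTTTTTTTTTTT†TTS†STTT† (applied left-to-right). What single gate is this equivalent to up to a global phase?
T†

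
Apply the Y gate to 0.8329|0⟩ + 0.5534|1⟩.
-0.5534i|0⟩ + 0.8329i|1⟩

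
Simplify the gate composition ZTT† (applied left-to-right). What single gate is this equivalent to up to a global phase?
Z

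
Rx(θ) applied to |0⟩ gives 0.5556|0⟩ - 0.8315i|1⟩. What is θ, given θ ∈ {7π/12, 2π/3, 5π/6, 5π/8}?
5π/8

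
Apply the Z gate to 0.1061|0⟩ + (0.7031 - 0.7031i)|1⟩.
0.1061|0⟩ + (-0.7031 + 0.7031i)|1⟩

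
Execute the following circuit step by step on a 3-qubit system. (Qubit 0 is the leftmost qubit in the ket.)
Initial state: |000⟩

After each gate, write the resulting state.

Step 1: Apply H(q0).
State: 1/√2|000⟩ + 1/√2|100⟩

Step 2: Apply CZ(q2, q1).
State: 1/√2|000⟩ + 1/√2|100⟩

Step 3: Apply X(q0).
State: 1/√2|000⟩ + 1/√2|100⟩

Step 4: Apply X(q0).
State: 1/√2|000⟩ + 1/√2|100⟩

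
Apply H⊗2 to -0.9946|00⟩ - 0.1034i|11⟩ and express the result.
(-0.4973 - 0.0517i)|00⟩ + (-0.4973 + 0.0517i)|01⟩ + (-0.4973 + 0.0517i)|10⟩ + (-0.4973 - 0.0517i)|11⟩

H⊗2 gives amp(|y⟩) = (1/2) Σ_x (−1)^(x·y) amp(|x⟩), where x·y is the number of positions in which both x and y have a 1.
|00⟩: (-0.9946 - 0.1034i)/2 = (-0.4973 - 0.0517i)
|01⟩: (-0.9946 + 0.1034i)/2 = (-0.4973 + 0.0517i)
|10⟩: (-0.9946 + 0.1034i)/2 = (-0.4973 + 0.0517i)
|11⟩: (-0.9946 - 0.1034i)/2 = (-0.4973 - 0.0517i)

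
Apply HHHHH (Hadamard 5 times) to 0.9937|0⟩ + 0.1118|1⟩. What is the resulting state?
0.7817|0⟩ + 0.6236|1⟩

H² = I, so H^5 = H: a single Hadamard. With (a, b) = (0.9937, 0.1118), H gives ((a + b)/√2, (a − b)/√2) = (0.7817, 0.6236).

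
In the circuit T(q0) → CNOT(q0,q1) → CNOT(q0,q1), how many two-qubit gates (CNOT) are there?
2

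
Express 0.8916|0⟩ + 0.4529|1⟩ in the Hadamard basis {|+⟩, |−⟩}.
0.9507|+⟩ + 0.3102|−⟩

With |ψ⟩ = α|0⟩ + β|1⟩, the Hadamard-basis coefficients are ⟨+|ψ⟩ = (α + β)/√2 and ⟨−|ψ⟩ = (α − β)/√2.
Here α = 0.8916, β = 0.4529: (α + β)/√2 = 0.9507, (α − β)/√2 = 0.3102.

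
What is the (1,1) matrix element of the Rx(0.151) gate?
0.9972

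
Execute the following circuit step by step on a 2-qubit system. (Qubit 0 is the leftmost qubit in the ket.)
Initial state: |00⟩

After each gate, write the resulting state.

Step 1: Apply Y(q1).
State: i|01⟩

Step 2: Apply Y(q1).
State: |00⟩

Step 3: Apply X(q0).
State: |10⟩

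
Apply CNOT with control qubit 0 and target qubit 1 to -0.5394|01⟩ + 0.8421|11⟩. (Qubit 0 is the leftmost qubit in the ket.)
-0.5394|01⟩ + 0.8421|10⟩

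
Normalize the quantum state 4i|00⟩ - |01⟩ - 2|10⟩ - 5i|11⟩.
0.5898i|00⟩ - 0.1474|01⟩ - 0.2949|10⟩ - 0.7372i|11⟩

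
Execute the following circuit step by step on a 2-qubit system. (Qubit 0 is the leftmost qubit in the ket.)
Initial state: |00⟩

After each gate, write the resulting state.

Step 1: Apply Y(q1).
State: i|01⟩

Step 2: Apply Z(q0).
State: i|01⟩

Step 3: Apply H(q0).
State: (1/√2)i|01⟩ + (1/√2)i|11⟩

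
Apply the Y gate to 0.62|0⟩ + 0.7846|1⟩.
-0.7846i|0⟩ + 0.62i|1⟩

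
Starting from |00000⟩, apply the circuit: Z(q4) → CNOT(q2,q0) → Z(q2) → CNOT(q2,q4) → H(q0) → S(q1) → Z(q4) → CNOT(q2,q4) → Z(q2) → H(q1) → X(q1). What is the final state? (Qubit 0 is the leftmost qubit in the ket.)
1/2|00000⟩ + 1/2|01000⟩ + 1/2|10000⟩ + 1/2|11000⟩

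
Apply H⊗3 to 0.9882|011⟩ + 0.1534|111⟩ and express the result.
0.4036|000⟩ - 0.4036|001⟩ - 0.4036|010⟩ + 0.4036|011⟩ + 0.2951|100⟩ - 0.2951|101⟩ - 0.2951|110⟩ + 0.2951|111⟩

H⊗3 gives amp(|y⟩) = (1/2√2) Σ_x (−1)^(x·y) amp(|x⟩), where x·y is the number of positions in which both x and y have a 1.
|000⟩: (0.9882 + 0.1534)/(2√2) = 0.4036
|001⟩: (-0.9882 - 0.1534)/(2√2) = -0.4036
|010⟩: (-0.9882 - 0.1534)/(2√2) = -0.4036
|011⟩: (0.9882 + 0.1534)/(2√2) = 0.4036
|100⟩: (0.9882 - 0.1534)/(2√2) = 0.2951
|101⟩: (-0.9882 + 0.1534)/(2√2) = -0.2951
|110⟩: (-0.9882 + 0.1534)/(2√2) = -0.2951
|111⟩: (0.9882 - 0.1534)/(2√2) = 0.2951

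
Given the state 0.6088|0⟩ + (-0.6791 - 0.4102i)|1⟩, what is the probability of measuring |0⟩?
0.3706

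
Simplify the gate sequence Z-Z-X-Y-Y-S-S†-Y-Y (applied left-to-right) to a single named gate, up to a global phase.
X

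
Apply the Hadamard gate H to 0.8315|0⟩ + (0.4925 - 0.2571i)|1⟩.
(0.9362 - 0.1818i)|0⟩ + (0.2397 + 0.1818i)|1⟩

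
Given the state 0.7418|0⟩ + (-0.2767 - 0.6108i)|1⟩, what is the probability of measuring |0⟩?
0.5503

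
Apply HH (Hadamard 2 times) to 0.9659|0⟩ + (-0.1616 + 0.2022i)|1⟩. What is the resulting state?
0.9659|0⟩ + (-0.1616 + 0.2022i)|1⟩

H² = I, so an even number of Hadamards cancels: H^2 = I and the state is unchanged.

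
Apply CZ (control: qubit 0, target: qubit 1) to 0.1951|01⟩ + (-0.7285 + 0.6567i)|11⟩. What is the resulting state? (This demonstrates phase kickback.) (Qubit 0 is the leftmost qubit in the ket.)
0.1951|01⟩ + (0.7285 - 0.6567i)|11⟩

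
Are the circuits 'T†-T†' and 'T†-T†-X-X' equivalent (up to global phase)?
Yes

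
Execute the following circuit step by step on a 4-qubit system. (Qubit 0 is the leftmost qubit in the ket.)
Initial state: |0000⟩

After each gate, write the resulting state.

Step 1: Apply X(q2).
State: |0010⟩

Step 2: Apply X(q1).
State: |0110⟩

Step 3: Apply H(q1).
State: 1/√2|0010⟩ - 1/√2|0110⟩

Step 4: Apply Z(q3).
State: 1/√2|0010⟩ - 1/√2|0110⟩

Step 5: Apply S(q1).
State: 1/√2|0010⟩ - (1/√2)i|0110⟩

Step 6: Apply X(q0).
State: 1/√2|1010⟩ - (1/√2)i|1110⟩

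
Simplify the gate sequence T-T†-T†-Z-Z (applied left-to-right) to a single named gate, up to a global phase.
T†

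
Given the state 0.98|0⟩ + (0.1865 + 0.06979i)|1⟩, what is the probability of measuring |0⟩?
0.9604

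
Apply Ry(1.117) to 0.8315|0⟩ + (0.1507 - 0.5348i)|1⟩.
(0.6253 + 0.2834i)|0⟩ + (0.5684 - 0.4535i)|1⟩

Ry(1.117) = [[cos(θ/2), −sin(θ/2)], [sin(θ/2), cos(θ/2)]]; θ = 1.117, cos(θ/2) ≈ 0.848051, sin(θ/2) ≈ 0.529915.
With a = amp(|0⟩) = 0.8315 and b = amp(|1⟩) = (0.1507 - 0.5348i):
new amp(|0⟩) = (0.848051)·a + (-0.529915)·b = (0.6253 + 0.2834i)
new amp(|1⟩) = (0.529915)·a + (0.848051)·b = (0.5684 - 0.4535i)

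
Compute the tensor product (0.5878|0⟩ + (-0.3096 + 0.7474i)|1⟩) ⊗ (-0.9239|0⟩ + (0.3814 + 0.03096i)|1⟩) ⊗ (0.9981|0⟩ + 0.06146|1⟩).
-0.542|000⟩ - 0.03338|001⟩ + (0.2238 + 0.01816i)|010⟩ + (0.01378 + 0.001118i)|011⟩ + (0.2855 - 0.6892i)|100⟩ + (0.01758 - 0.04244i)|101⟩ + (-0.141 + 0.2749i)|110⟩ + (-0.008679 + 0.01693i)|111⟩

amp(|b₁b₂…⟩) = product of the factor amplitudes for bits b₁, b₂, …; only kets whose every factor amplitude is nonzero survive.
|000⟩: (0.5878)(-0.9239)(0.9981) = -0.542
|001⟩: (0.5878)(-0.9239)(0.06146) = -0.03338
|010⟩: (0.5878)(0.3814 + 0.03096i)(0.9981) = (0.2238 + 0.01816i)
|011⟩: (0.5878)(0.3814 + 0.03096i)(0.06146) = (0.01378 + 0.001118i)
|100⟩: (-0.3096 + 0.7474i)(-0.9239)(0.9981) = (0.2855 - 0.6892i)
|101⟩: (-0.3096 + 0.7474i)(-0.9239)(0.06146) = (0.01758 - 0.04244i)
|110⟩: (-0.3096 + 0.7474i)(0.3814 + 0.03096i)(0.9981) = (-0.141 + 0.2749i)
|111⟩: (-0.3096 + 0.7474i)(0.3814 + 0.03096i)(0.06146) = (-0.008679 + 0.01693i)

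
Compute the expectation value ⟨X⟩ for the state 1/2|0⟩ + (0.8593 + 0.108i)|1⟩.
0.8593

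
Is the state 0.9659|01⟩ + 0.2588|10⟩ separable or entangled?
Entangled

Writing the state as a|00⟩ + b|01⟩ + c|10⟩ + d|11⟩, it is a product state iff ad − bc = 0.
Here (a, b, c, d) = (0, 0.9659, 0.2588, 0): ad − bc = (0)(0) − (0.9659)(0.2588) = -0.25 ≠ 0, so the state is entangled.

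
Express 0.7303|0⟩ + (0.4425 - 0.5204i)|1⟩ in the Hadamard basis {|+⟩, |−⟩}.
(0.8293 - 0.368i)|+⟩ + (0.2035 + 0.368i)|−⟩

With |ψ⟩ = α|0⟩ + β|1⟩, the Hadamard-basis coefficients are ⟨+|ψ⟩ = (α + β)/√2 and ⟨−|ψ⟩ = (α − β)/√2.
Here α = 0.7303, β = (0.4425 - 0.5204i): (α + β)/√2 = (0.8293 - 0.368i), (α − β)/√2 = (0.2035 + 0.368i).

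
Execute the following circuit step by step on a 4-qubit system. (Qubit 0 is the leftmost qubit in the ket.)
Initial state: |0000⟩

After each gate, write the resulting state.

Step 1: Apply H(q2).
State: 1/√2|0000⟩ + 1/√2|0010⟩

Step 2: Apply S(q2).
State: 1/√2|0000⟩ + (1/√2)i|0010⟩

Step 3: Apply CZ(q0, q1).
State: 1/√2|0000⟩ + (1/√2)i|0010⟩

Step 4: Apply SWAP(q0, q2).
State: 1/√2|0000⟩ + (1/√2)i|1000⟩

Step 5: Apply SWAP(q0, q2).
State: 1/√2|0000⟩ + (1/√2)i|0010⟩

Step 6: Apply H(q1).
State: 1/2|0000⟩ + (1/2)i|0010⟩ + 1/2|0100⟩ + (1/2)i|0110⟩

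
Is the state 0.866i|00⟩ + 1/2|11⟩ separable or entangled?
Entangled

Writing the state as a|00⟩ + b|01⟩ + c|10⟩ + d|11⟩, it is a product state iff ad − bc = 0.
Here (a, b, c, d) = (0.866i, 0, 0, 1/2): ad − bc = (0.866i)(1/2) − (0)(0) = 0.433i ≠ 0, so the state is entangled.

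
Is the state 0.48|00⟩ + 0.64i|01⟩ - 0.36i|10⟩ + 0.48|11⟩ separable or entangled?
Separable

Writing the state as a|00⟩ + b|01⟩ + c|10⟩ + d|11⟩, it is a product state iff ad − bc = 0.
Here (a, b, c, d) = (0.48, 0.64i, -0.36i, 0.48): ad − bc = (0.48)(0.48) − (0.64i)(-0.36i) = 0, so the state is separable.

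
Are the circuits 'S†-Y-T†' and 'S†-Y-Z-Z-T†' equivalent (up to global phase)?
Yes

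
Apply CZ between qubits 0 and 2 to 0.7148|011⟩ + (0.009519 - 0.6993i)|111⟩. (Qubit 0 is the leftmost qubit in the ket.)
0.7148|011⟩ + (-0.009519 + 0.6993i)|111⟩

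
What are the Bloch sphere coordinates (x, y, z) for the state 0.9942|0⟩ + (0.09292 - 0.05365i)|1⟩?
(0.1848, -0.1067, 0.9769)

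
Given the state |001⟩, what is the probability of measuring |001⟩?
1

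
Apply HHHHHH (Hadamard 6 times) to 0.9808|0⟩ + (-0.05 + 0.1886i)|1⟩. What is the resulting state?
0.9808|0⟩ + (-0.05 + 0.1886i)|1⟩

H² = I, so an even number of Hadamards cancels: H^6 = I and the state is unchanged.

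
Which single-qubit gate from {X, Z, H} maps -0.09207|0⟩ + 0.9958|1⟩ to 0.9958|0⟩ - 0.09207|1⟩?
X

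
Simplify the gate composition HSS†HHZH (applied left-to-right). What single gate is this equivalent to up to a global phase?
X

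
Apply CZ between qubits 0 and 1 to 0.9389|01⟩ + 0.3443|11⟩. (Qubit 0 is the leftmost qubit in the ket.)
0.9389|01⟩ - 0.3443|11⟩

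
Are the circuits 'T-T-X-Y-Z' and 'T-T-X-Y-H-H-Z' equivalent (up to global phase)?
Yes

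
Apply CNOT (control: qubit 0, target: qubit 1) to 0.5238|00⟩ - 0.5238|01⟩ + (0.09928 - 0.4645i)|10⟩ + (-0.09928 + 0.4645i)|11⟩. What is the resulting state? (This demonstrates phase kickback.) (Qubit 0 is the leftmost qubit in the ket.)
0.5238|00⟩ - 0.5238|01⟩ + (-0.09928 + 0.4645i)|10⟩ + (0.09928 - 0.4645i)|11⟩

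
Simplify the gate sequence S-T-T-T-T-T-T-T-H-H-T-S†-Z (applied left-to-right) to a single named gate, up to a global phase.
Z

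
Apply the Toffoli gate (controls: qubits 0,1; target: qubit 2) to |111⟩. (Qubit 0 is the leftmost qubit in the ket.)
|110⟩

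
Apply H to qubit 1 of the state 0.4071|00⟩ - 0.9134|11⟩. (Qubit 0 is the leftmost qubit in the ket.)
0.2879|00⟩ + 0.2879|01⟩ - 0.6459|10⟩ + 0.6459|11⟩

H on qubit 1 mixes each pair of kets that differ only in qubit 1: amplitudes (a, b) of (|…0…⟩, |…1…⟩) become ((a + b)/√2, (a − b)/√2). Kets absent from the input have amplitude 0.
(|00⟩, |01⟩): (a, b) = (0.4071, 0) → (0.2879, 0.2879)
(|10⟩, |11⟩): (a, b) = (0, -0.9134) → (-0.6459, 0.6459)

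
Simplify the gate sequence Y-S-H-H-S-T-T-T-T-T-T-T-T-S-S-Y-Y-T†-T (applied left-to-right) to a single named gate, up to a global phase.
Y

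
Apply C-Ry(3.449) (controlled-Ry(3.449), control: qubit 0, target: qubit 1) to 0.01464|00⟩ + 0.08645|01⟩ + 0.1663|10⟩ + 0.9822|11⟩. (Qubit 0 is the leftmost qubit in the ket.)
0.01464|00⟩ + 0.08645|01⟩ - 0.9961|10⟩ + 0.01397|11⟩

C-Ry(3.449) leaves the control-|0⟩ kets |00⟩, |01⟩ unchanged and applies Ry(3.449) to qubit 1 on the control-|1⟩ pair (|10⟩, |11⟩).
Ry(3.449) = [[cos(θ/2), −sin(θ/2)], [sin(θ/2), cos(θ/2)]]; θ = 3.449, cos(θ/2) ≈ -0.153099, sin(θ/2) ≈ 0.988211.
With a = amp(|10⟩) = 0.1663 and b = amp(|11⟩) = 0.9822:
new amp(|10⟩) = (-0.153099)·a + (-0.988211)·b = -0.9961
new amp(|11⟩) = (0.988211)·a + (-0.153099)·b = 0.01397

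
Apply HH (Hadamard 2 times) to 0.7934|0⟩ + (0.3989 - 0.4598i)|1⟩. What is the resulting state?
0.7934|0⟩ + (0.3989 - 0.4598i)|1⟩

H² = I, so an even number of Hadamards cancels: H^2 = I and the state is unchanged.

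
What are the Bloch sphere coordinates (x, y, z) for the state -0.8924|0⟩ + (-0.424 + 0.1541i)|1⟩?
(0.7568, -0.275, 0.5929)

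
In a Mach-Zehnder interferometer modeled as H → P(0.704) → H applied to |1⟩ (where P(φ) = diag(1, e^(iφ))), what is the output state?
(0.1189 - 0.3236i)|0⟩ + (0.8811 + 0.3236i)|1⟩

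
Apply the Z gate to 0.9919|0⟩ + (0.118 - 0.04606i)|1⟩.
0.9919|0⟩ + (-0.118 + 0.04606i)|1⟩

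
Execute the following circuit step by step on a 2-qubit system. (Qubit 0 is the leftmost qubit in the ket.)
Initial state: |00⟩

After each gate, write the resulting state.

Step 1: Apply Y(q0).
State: i|10⟩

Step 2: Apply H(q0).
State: (1/√2)i|00⟩ - (1/√2)i|10⟩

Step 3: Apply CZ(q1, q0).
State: (1/√2)i|00⟩ - (1/√2)i|10⟩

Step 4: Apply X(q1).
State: (1/√2)i|01⟩ - (1/√2)i|11⟩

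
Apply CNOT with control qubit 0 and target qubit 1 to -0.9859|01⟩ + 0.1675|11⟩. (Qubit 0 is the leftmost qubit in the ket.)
-0.9859|01⟩ + 0.1675|10⟩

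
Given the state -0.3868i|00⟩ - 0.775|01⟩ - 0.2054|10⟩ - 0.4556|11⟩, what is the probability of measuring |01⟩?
0.6006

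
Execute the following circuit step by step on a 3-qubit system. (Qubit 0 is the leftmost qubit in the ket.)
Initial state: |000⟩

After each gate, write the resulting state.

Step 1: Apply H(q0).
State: 1/√2|000⟩ + 1/√2|100⟩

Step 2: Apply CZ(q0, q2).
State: 1/√2|000⟩ + 1/√2|100⟩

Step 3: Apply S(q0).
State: 1/√2|000⟩ + (1/√2)i|100⟩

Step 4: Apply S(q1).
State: 1/√2|000⟩ + (1/√2)i|100⟩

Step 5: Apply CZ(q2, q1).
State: 1/√2|000⟩ + (1/√2)i|100⟩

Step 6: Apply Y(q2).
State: (1/√2)i|001⟩ - 1/√2|101⟩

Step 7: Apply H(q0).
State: (-1/2 + (1/2)i)|001⟩ + (1/2 + (1/2)i)|101⟩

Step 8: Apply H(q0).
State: (1/√2)i|001⟩ - 1/√2|101⟩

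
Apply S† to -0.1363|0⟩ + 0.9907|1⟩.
-0.1363|0⟩ - 0.9907i|1⟩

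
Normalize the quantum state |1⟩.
|1⟩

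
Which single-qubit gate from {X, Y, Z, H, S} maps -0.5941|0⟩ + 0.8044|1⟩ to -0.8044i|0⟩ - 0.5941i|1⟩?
Y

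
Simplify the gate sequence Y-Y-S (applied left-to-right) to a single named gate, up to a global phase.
S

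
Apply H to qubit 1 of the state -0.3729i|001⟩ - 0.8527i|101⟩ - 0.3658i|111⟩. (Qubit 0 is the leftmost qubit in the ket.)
-0.2637i|001⟩ - 0.2637i|011⟩ - 0.8616i|101⟩ - 0.3443i|111⟩

H on qubit 1 mixes each pair of kets that differ only in qubit 1: amplitudes (a, b) of (|…0…⟩, |…1…⟩) become ((a + b)/√2, (a − b)/√2). Kets absent from the input have amplitude 0.
(|001⟩, |011⟩): (a, b) = (-0.3729i, 0) → (-0.2637i, -0.2637i)
(|101⟩, |111⟩): (a, b) = (-0.8527i, -0.3658i) → (-0.8616i, -0.3443i)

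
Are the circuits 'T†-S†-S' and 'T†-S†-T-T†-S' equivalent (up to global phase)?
Yes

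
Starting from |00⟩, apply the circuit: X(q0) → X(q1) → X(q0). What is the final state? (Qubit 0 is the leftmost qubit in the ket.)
|01⟩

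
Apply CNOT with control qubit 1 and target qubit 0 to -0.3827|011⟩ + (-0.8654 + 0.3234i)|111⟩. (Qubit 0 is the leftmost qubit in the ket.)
(-0.8654 + 0.3234i)|011⟩ - 0.3827|111⟩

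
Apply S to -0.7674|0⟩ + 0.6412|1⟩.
-0.7674|0⟩ + 0.6412i|1⟩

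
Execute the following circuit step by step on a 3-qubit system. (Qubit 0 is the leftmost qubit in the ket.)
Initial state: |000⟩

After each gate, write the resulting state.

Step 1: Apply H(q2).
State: 1/√2|000⟩ + 1/√2|001⟩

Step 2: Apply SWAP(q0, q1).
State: 1/√2|000⟩ + 1/√2|001⟩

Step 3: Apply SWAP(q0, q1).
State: 1/√2|000⟩ + 1/√2|001⟩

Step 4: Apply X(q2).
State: 1/√2|000⟩ + 1/√2|001⟩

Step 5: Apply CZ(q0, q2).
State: 1/√2|000⟩ + 1/√2|001⟩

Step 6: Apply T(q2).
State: 1/√2|000⟩ + (1/2 + (1/2)i)|001⟩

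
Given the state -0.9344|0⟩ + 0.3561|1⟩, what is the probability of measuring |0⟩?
0.8731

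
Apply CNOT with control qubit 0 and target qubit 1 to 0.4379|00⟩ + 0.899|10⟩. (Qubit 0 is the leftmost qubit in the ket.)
0.4379|00⟩ + 0.899|11⟩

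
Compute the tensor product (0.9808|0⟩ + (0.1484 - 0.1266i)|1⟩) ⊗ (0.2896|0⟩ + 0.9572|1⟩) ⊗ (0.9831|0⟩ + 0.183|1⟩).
0.2792|000⟩ + 0.05198|001⟩ + 0.923|010⟩ + 0.1718|011⟩ + (0.04225 - 0.03604i)|100⟩ + (0.007865 - 0.006709i)|101⟩ + (0.1396 - 0.1191i)|110⟩ + (0.02599 - 0.02218i)|111⟩

amp(|b₁b₂…⟩) = product of the factor amplitudes for bits b₁, b₂, …; only kets whose every factor amplitude is nonzero survive.
|000⟩: (0.9808)(0.2896)(0.9831) = 0.2792
|001⟩: (0.9808)(0.2896)(0.183) = 0.05198
|010⟩: (0.9808)(0.9572)(0.9831) = 0.923
|011⟩: (0.9808)(0.9572)(0.183) = 0.1718
|100⟩: (0.1484 - 0.1266i)(0.2896)(0.9831) = (0.04225 - 0.03604i)
|101⟩: (0.1484 - 0.1266i)(0.2896)(0.183) = (0.007865 - 0.006709i)
|110⟩: (0.1484 - 0.1266i)(0.9572)(0.9831) = (0.1396 - 0.1191i)
|111⟩: (0.1484 - 0.1266i)(0.9572)(0.183) = (0.02599 - 0.02218i)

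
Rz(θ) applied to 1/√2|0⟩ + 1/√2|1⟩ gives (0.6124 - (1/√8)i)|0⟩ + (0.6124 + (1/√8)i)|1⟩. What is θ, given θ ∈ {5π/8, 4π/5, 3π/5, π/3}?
π/3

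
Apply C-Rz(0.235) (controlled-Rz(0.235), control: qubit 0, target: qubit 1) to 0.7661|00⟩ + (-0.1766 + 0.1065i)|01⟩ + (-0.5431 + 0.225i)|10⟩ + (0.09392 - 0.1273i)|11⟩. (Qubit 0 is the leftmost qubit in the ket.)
0.7661|00⟩ + (-0.1766 + 0.1065i)|01⟩ + (-0.513 + 0.2871i)|10⟩ + (0.1082 - 0.1154i)|11⟩

C-Rz(0.235) leaves the control-|0⟩ kets |00⟩, |01⟩ unchanged and applies Rz(0.235) to qubit 1 on the control-|1⟩ pair (|10⟩, |11⟩).
Rz(0.235) = [[e^(−iθ/2), 0], [0, e^(iθ/2)]] with e^(±iθ/2) = cos(θ/2) ± i·sin(θ/2); θ = 0.235, cos(θ/2) ≈ 0.993105, sin(θ/2) ≈ 0.11723.
With a = amp(|10⟩) = (-0.5431 + 0.225i) and b = amp(|11⟩) = (0.09392 - 0.1273i):
new amp(|10⟩) = (0.993105 - 0.11723i)·a = (-0.513 + 0.2871i)
new amp(|11⟩) = (0.993105 + 0.11723i)·b = (0.1082 - 0.1154i)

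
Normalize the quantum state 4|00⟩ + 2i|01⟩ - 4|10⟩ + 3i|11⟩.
0.5963|00⟩ + 0.2981i|01⟩ - 0.5963|10⟩ + (1/√5)i|11⟩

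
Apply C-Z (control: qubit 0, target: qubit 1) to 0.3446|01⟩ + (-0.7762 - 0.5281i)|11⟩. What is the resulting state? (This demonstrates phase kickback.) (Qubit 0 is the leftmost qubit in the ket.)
0.3446|01⟩ + (0.7762 + 0.5281i)|11⟩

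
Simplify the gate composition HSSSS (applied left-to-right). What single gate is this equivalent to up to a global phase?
H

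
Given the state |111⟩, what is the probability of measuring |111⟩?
1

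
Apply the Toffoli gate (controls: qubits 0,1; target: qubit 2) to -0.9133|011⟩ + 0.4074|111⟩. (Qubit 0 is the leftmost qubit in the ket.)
-0.9133|011⟩ + 0.4074|110⟩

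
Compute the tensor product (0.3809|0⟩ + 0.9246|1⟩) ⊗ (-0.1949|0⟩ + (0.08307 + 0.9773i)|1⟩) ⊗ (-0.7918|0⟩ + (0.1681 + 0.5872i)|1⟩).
0.05878|000⟩ + (-0.01248 - 0.04359i)|001⟩ + (-0.02505 - 0.2948i)|010⟩ + (-0.2133 + 0.08116i)|011⟩ + 0.1427|100⟩ + (-0.03029 - 0.1058i)|101⟩ + (-0.06082 - 0.7155i)|110⟩ + (-0.5177 + 0.197i)|111⟩

amp(|b₁b₂…⟩) = product of the factor amplitudes for bits b₁, b₂, …; only kets whose every factor amplitude is nonzero survive.
|000⟩: (0.3809)(-0.1949)(-0.7918) = 0.05878
|001⟩: (0.3809)(-0.1949)(0.1681 + 0.5872i) = (-0.01248 - 0.04359i)
|010⟩: (0.3809)(0.08307 + 0.9773i)(-0.7918) = (-0.02505 - 0.2948i)
|011⟩: (0.3809)(0.08307 + 0.9773i)(0.1681 + 0.5872i) = (-0.2133 + 0.08116i)
|100⟩: (0.9246)(-0.1949)(-0.7918) = 0.1427
|101⟩: (0.9246)(-0.1949)(0.1681 + 0.5872i) = (-0.03029 - 0.1058i)
|110⟩: (0.9246)(0.08307 + 0.9773i)(-0.7918) = (-0.06082 - 0.7155i)
|111⟩: (0.9246)(0.08307 + 0.9773i)(0.1681 + 0.5872i) = (-0.5177 + 0.197i)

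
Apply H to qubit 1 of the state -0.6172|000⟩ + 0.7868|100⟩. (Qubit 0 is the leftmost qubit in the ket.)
-0.4364|000⟩ - 0.4364|010⟩ + 0.5564|100⟩ + 0.5564|110⟩

H on qubit 1 mixes each pair of kets that differ only in qubit 1: amplitudes (a, b) of (|…0…⟩, |…1…⟩) become ((a + b)/√2, (a − b)/√2). Kets absent from the input have amplitude 0.
(|000⟩, |010⟩): (a, b) = (-0.6172, 0) → (-0.4364, -0.4364)
(|100⟩, |110⟩): (a, b) = (0.7868, 0) → (0.5564, 0.5564)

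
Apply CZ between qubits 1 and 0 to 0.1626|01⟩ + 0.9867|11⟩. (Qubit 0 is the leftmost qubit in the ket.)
0.1626|01⟩ - 0.9867|11⟩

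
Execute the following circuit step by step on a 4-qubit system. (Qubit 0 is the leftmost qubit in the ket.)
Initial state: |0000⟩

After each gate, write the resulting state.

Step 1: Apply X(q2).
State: |0010⟩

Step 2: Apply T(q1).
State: |0010⟩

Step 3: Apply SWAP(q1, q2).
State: |0100⟩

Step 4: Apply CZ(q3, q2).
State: |0100⟩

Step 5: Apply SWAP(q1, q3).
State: |0001⟩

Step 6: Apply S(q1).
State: |0001⟩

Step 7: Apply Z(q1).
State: |0001⟩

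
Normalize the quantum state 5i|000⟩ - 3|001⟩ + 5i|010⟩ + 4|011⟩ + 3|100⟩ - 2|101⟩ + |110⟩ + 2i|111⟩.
0.5185i|000⟩ - 0.3111|001⟩ + 0.5185i|010⟩ + 0.4148|011⟩ + 0.3111|100⟩ - 0.2074|101⟩ + 0.1037|110⟩ + 0.2074i|111⟩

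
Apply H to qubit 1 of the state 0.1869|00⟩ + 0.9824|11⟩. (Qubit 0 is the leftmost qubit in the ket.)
0.1322|00⟩ + 0.1322|01⟩ + 0.6947|10⟩ - 0.6947|11⟩

H on qubit 1 mixes each pair of kets that differ only in qubit 1: amplitudes (a, b) of (|…0…⟩, |…1…⟩) become ((a + b)/√2, (a − b)/√2). Kets absent from the input have amplitude 0.
(|00⟩, |01⟩): (a, b) = (0.1869, 0) → (0.1322, 0.1322)
(|10⟩, |11⟩): (a, b) = (0, 0.9824) → (0.6947, -0.6947)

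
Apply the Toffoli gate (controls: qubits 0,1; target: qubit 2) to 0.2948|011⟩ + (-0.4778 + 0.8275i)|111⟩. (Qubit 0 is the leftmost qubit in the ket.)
0.2948|011⟩ + (-0.4778 + 0.8275i)|110⟩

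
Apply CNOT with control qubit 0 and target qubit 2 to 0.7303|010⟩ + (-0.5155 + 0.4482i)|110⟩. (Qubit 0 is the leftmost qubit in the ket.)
0.7303|010⟩ + (-0.5155 + 0.4482i)|111⟩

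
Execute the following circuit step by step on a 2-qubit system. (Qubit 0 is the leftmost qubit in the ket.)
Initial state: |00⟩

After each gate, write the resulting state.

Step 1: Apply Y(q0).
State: i|10⟩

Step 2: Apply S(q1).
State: i|10⟩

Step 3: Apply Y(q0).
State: |00⟩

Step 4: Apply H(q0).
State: 1/√2|00⟩ + 1/√2|10⟩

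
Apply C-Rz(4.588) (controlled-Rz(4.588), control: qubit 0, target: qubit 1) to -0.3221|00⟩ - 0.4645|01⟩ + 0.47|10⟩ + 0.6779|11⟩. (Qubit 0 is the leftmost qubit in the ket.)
-0.3221|00⟩ - 0.4645|01⟩ + (-0.311 - 0.3524i)|10⟩ + (-0.4486 + 0.5082i)|11⟩

C-Rz(4.588) leaves the control-|0⟩ kets |00⟩, |01⟩ unchanged and applies Rz(4.588) to qubit 1 on the control-|1⟩ pair (|10⟩, |11⟩).
Rz(4.588) = [[e^(−iθ/2), 0], [0, e^(iθ/2)]] with e^(±iθ/2) = cos(θ/2) ± i·sin(θ/2); θ = 4.588, cos(θ/2) ≈ -0.66179, sin(θ/2) ≈ 0.749689.
With a = amp(|10⟩) = 0.47 and b = amp(|11⟩) = 0.6779:
new amp(|10⟩) = (-0.66179 - 0.749689i)·a = (-0.311 - 0.3524i)
new amp(|11⟩) = (-0.66179 + 0.749689i)·b = (-0.4486 + 0.5082i)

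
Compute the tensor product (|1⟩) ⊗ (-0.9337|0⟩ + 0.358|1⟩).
-0.9337|10⟩ + 0.358|11⟩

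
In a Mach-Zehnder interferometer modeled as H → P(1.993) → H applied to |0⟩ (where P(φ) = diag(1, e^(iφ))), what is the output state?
(0.2951 + 0.4561i)|0⟩ + (0.7049 - 0.4561i)|1⟩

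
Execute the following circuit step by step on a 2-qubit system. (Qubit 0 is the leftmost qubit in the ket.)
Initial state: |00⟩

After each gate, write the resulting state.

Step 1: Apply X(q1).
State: |01⟩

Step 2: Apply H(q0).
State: 1/√2|01⟩ + 1/√2|11⟩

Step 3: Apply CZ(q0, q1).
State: 1/√2|01⟩ - 1/√2|11⟩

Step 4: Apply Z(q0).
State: 1/√2|01⟩ + 1/√2|11⟩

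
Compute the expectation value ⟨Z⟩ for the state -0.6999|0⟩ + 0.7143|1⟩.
-0.02036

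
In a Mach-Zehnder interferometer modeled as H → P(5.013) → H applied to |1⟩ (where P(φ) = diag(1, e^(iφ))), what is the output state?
(0.3519 + 0.4776i)|0⟩ + (0.6481 - 0.4776i)|1⟩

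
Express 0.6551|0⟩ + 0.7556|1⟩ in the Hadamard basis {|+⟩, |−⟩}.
0.9975|+⟩ - 0.07106|−⟩

With |ψ⟩ = α|0⟩ + β|1⟩, the Hadamard-basis coefficients are ⟨+|ψ⟩ = (α + β)/√2 and ⟨−|ψ⟩ = (α − β)/√2.
Here α = 0.6551, β = 0.7556: (α + β)/√2 = 0.9975, (α − β)/√2 = -0.07106.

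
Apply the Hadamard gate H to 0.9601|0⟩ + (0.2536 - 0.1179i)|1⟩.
(0.8582 - 0.08337i)|0⟩ + (0.4996 + 0.08337i)|1⟩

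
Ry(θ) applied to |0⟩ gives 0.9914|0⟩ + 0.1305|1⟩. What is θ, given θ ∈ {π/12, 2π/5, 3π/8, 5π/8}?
π/12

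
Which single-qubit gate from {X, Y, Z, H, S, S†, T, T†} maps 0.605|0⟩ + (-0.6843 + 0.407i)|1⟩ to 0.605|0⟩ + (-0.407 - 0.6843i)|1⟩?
S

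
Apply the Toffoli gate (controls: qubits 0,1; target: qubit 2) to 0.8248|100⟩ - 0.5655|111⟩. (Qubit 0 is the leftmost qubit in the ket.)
0.8248|100⟩ - 0.5655|110⟩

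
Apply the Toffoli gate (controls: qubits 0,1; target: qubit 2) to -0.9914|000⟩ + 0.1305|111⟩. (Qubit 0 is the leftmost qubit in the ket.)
-0.9914|000⟩ + 0.1305|110⟩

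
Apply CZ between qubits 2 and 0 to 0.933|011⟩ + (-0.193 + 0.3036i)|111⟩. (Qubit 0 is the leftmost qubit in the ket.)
0.933|011⟩ + (0.193 - 0.3036i)|111⟩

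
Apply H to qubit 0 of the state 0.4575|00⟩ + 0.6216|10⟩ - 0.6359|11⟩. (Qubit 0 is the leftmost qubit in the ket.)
0.763|00⟩ - 0.4496|01⟩ - 0.116|10⟩ + 0.4496|11⟩

H on qubit 0 mixes each pair of kets that differ only in qubit 0: amplitudes (a, b) of (|…0…⟩, |…1…⟩) become ((a + b)/√2, (a − b)/√2). Kets absent from the input have amplitude 0.
(|00⟩, |10⟩): (a, b) = (0.4575, 0.6216) → (0.763, -0.116)
(|01⟩, |11⟩): (a, b) = (0, -0.6359) → (-0.4496, 0.4496)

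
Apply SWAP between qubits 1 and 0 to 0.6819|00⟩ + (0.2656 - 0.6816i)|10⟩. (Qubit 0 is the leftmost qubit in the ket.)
0.6819|00⟩ + (0.2656 - 0.6816i)|01⟩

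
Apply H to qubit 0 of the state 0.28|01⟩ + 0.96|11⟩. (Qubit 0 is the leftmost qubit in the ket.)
0.8768|01⟩ - 0.4808|11⟩

H on qubit 0 mixes each pair of kets that differ only in qubit 0: amplitudes (a, b) of (|…0…⟩, |…1…⟩) become ((a + b)/√2, (a − b)/√2). Kets absent from the input have amplitude 0.
(|01⟩, |11⟩): (a, b) = (0.28, 0.96) → (0.8768, -0.4808)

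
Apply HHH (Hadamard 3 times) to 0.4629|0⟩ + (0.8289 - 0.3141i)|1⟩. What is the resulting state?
(0.9134 - 0.2221i)|0⟩ + (-0.2588 + 0.2221i)|1⟩

H² = I, so H^3 = H: a single Hadamard. With (a, b) = (0.4629, (0.8289 - 0.3141i)), H gives ((a + b)/√2, (a − b)/√2) = ((0.9134 - 0.2221i), (-0.2588 + 0.2221i)).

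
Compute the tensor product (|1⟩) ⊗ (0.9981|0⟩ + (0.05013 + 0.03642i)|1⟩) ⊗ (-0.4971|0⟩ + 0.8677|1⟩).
-0.4962|100⟩ + 0.8661|101⟩ + (-0.02492 - 0.0181i)|110⟩ + (0.0435 + 0.0316i)|111⟩

amp(|b₁b₂…⟩) = product of the factor amplitudes for bits b₁, b₂, …; only kets whose every factor amplitude is nonzero survive.
|100⟩: (1)(0.9981)(-0.4971) = -0.4962
|101⟩: (1)(0.9981)(0.8677) = 0.8661
|110⟩: (1)(0.05013 + 0.03642i)(-0.4971) = (-0.02492 - 0.0181i)
|111⟩: (1)(0.05013 + 0.03642i)(0.8677) = (0.0435 + 0.0316i)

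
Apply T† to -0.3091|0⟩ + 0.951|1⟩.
-0.3091|0⟩ + (0.6725 - 0.6725i)|1⟩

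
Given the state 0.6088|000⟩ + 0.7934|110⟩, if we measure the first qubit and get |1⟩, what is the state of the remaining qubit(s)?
|10⟩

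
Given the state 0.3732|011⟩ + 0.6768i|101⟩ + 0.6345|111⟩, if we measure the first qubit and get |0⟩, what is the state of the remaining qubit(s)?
|11⟩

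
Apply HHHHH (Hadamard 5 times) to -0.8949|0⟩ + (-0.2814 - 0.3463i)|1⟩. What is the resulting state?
(-0.8318 - 0.2449i)|0⟩ + (-0.4338 + 0.2449i)|1⟩

H² = I, so H^5 = H: a single Hadamard. With (a, b) = (-0.8949, (-0.2814 - 0.3463i)), H gives ((a + b)/√2, (a − b)/√2) = ((-0.8318 - 0.2449i), (-0.4338 + 0.2449i)).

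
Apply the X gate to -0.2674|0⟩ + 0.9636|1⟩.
0.9636|0⟩ - 0.2674|1⟩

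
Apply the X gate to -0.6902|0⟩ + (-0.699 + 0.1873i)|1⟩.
(-0.699 + 0.1873i)|0⟩ - 0.6902|1⟩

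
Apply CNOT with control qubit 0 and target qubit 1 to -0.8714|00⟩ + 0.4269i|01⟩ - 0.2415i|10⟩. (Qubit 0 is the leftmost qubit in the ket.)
-0.8714|00⟩ + 0.4269i|01⟩ - 0.2415i|11⟩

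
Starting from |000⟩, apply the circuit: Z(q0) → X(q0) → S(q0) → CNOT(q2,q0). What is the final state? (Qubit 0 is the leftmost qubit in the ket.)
i|100⟩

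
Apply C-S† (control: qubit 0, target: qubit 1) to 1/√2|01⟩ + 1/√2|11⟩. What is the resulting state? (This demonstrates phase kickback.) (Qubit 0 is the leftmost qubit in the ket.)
1/√2|01⟩ - (1/√2)i|11⟩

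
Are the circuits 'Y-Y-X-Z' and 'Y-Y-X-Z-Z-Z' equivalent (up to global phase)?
Yes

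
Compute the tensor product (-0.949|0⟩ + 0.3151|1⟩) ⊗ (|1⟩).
-0.949|01⟩ + 0.3151|11⟩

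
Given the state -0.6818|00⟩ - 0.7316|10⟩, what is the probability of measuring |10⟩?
0.5352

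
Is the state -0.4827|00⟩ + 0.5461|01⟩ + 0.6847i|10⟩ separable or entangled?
Entangled

Writing the state as a|00⟩ + b|01⟩ + c|10⟩ + d|11⟩, it is a product state iff ad − bc = 0.
Here (a, b, c, d) = (-0.4827, 0.5461, 0.6847i, 0): ad − bc = (-0.4827)(0) − (0.5461)(0.6847i) = -0.3739i ≠ 0, so the state is entangled.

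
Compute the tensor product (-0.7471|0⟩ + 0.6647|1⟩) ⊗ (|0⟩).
-0.7471|00⟩ + 0.6647|10⟩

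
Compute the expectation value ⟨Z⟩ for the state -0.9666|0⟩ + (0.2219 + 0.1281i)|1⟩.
0.8687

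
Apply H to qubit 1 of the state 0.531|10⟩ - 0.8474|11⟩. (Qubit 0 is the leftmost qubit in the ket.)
-0.2237|10⟩ + 0.9747|11⟩

H on qubit 1 mixes each pair of kets that differ only in qubit 1: amplitudes (a, b) of (|…0…⟩, |…1…⟩) become ((a + b)/√2, (a − b)/√2). Kets absent from the input have amplitude 0.
(|10⟩, |11⟩): (a, b) = (0.531, -0.8474) → (-0.2237, 0.9747)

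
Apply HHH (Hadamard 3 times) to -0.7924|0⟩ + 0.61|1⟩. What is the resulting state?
-0.129|0⟩ - 0.9916|1⟩

H² = I, so H^3 = H: a single Hadamard. With (a, b) = (-0.7924, 0.61), H gives ((a + b)/√2, (a − b)/√2) = (-0.129, -0.9916).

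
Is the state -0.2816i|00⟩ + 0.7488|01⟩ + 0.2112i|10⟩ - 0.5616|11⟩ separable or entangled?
Separable

Writing the state as a|00⟩ + b|01⟩ + c|10⟩ + d|11⟩, it is a product state iff ad − bc = 0.
Here (a, b, c, d) = (-0.2816i, 0.7488, 0.2112i, -0.5616): ad − bc = (-0.2816i)(-0.5616) − (0.7488)(0.2112i) = 0, so the state is separable.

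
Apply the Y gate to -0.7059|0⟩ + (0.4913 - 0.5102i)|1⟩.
(-0.5102 - 0.4913i)|0⟩ - 0.7059i|1⟩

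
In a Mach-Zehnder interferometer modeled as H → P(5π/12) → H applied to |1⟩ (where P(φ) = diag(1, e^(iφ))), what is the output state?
(0.3706 - 0.483i)|0⟩ + (0.6294 + 0.483i)|1⟩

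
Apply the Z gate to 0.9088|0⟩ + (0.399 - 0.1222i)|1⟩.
0.9088|0⟩ + (-0.399 + 0.1222i)|1⟩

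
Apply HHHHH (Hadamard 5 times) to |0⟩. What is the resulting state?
1/√2|0⟩ + 1/√2|1⟩

H² = I, so H^5 = H: a single Hadamard. With (a, b) = (1, 0), H gives ((a + b)/√2, (a − b)/√2) = (1/√2, 1/√2).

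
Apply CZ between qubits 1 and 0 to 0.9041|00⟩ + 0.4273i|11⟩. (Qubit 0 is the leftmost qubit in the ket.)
0.9041|00⟩ - 0.4273i|11⟩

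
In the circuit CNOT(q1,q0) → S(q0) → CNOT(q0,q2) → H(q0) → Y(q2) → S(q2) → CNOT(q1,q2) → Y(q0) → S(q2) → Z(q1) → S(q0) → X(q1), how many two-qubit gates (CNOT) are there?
3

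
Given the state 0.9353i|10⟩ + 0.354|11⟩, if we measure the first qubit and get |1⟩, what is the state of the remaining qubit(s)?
0.9353i|0⟩ + 0.354|1⟩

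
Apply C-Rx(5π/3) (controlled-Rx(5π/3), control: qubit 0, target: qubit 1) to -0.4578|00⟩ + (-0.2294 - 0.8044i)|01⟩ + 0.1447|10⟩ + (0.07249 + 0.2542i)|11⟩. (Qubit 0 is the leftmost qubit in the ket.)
-0.4578|00⟩ + (-0.2294 - 0.8044i)|01⟩ + (0.001786 - 0.03625i)|10⟩ + (-0.06278 - 0.2925i)|11⟩

C-Rx(5π/3) leaves the control-|0⟩ kets |00⟩, |01⟩ unchanged and applies Rx(5π/3) to qubit 1 on the control-|1⟩ pair (|10⟩, |11⟩).
Rx(5π/3) = [[cos(θ/2), −i·sin(θ/2)], [−i·sin(θ/2), cos(θ/2)]]; θ = 5π/3, cos(θ/2) ≈ -0.866025, sin(θ/2) ≈ 0.5.
With a = amp(|10⟩) = 0.1447 and b = amp(|11⟩) = (0.07249 + 0.2542i):
new amp(|10⟩) = (-0.866025)·a + (-0.5i)·b = (0.001786 - 0.03625i)
new amp(|11⟩) = (-0.5i)·a + (-0.866025)·b = (-0.06278 - 0.2925i)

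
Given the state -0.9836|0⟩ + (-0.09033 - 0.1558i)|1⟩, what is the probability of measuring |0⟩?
0.9675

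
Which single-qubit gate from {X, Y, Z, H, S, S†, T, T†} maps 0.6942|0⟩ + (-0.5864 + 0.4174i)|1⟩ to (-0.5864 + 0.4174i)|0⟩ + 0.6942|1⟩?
X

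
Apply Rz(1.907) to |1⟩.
(0.5788 + 0.8154i)|1⟩

Rz(1.907) = [[e^(−iθ/2), 0], [0, e^(iθ/2)]] with e^(±iθ/2) = cos(θ/2) ± i·sin(θ/2); θ = 1.907, cos(θ/2) ≈ 0.578833, sin(θ/2) ≈ 0.815446.
With a = amp(|0⟩) = 0 and b = amp(|1⟩) = 1:
new amp(|0⟩) = (0.578833 - 0.815446i)·a = 0
new amp(|1⟩) = (0.578833 + 0.815446i)·b = (0.5788 + 0.8154i)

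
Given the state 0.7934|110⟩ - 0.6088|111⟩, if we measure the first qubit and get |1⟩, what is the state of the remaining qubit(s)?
0.7934|10⟩ - 0.6088|11⟩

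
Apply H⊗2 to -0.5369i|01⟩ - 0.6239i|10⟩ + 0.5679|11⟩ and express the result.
(0.284 - 0.5804i)|00⟩ + (-0.284 - 0.0435i)|01⟩ + (-0.284 + 0.0435i)|10⟩ + (0.284 + 0.5804i)|11⟩

H⊗2 gives amp(|y⟩) = (1/2) Σ_x (−1)^(x·y) amp(|x⟩), where x·y is the number of positions in which both x and y have a 1.
|00⟩: (-0.5369i - 0.6239i + 0.5679)/2 = (0.284 - 0.5804i)
|01⟩: (0.5369i - 0.6239i - 0.5679)/2 = (-0.284 - 0.0435i)
|10⟩: (-0.5369i + 0.6239i - 0.5679)/2 = (-0.284 + 0.0435i)
|11⟩: (0.5369i + 0.6239i + 0.5679)/2 = (0.284 + 0.5804i)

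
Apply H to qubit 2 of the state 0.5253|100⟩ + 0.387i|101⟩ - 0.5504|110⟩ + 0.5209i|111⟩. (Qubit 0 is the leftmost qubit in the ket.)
(0.3714 + 0.2737i)|100⟩ + (0.3714 - 0.2737i)|101⟩ + (-0.3892 + 0.3683i)|110⟩ + (-0.3892 - 0.3683i)|111⟩

H on qubit 2 mixes each pair of kets that differ only in qubit 2: amplitudes (a, b) of (|…0…⟩, |…1…⟩) become ((a + b)/√2, (a − b)/√2). Kets absent from the input have amplitude 0.
(|100⟩, |101⟩): (a, b) = (0.5253, 0.387i) → ((0.3714 + 0.2737i), (0.3714 - 0.2737i))
(|110⟩, |111⟩): (a, b) = (-0.5504, 0.5209i) → ((-0.3892 + 0.3683i), (-0.3892 - 0.3683i))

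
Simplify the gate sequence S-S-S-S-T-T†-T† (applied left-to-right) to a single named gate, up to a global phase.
T†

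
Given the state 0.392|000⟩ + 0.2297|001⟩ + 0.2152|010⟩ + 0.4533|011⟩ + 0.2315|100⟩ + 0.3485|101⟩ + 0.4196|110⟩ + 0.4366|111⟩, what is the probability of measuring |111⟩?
0.1906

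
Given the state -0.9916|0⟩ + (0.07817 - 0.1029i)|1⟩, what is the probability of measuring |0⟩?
0.9833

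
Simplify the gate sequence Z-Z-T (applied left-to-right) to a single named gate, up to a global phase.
T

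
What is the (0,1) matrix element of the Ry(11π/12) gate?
-0.9914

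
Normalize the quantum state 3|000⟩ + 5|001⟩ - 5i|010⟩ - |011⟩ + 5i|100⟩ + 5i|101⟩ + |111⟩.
0.2847|000⟩ + 0.4746|001⟩ - 0.4746i|010⟩ - 0.09492|011⟩ + 0.4746i|100⟩ + 0.4746i|101⟩ + 0.09492|111⟩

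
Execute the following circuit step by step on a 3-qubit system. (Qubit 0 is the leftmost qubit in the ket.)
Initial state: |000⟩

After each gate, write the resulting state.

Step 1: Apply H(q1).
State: 1/√2|000⟩ + 1/√2|010⟩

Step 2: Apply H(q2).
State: 1/2|000⟩ + 1/2|001⟩ + 1/2|010⟩ + 1/2|011⟩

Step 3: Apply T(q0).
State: 1/2|000⟩ + 1/2|001⟩ + 1/2|010⟩ + 1/2|011⟩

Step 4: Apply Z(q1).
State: 1/2|000⟩ + 1/2|001⟩ - 1/2|010⟩ - 1/2|011⟩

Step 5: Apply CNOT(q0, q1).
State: 1/2|000⟩ + 1/2|001⟩ - 1/2|010⟩ - 1/2|011⟩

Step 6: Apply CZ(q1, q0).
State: 1/2|000⟩ + 1/2|001⟩ - 1/2|010⟩ - 1/2|011⟩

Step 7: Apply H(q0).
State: 1/√8|000⟩ + 1/√8|001⟩ - 1/√8|010⟩ - 1/√8|011⟩ + 1/√8|100⟩ + 1/√8|101⟩ - 1/√8|110⟩ - 1/√8|111⟩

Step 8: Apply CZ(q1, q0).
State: 1/√8|000⟩ + 1/√8|001⟩ - 1/√8|010⟩ - 1/√8|011⟩ + 1/√8|100⟩ + 1/√8|101⟩ + 1/√8|110⟩ + 1/√8|111⟩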